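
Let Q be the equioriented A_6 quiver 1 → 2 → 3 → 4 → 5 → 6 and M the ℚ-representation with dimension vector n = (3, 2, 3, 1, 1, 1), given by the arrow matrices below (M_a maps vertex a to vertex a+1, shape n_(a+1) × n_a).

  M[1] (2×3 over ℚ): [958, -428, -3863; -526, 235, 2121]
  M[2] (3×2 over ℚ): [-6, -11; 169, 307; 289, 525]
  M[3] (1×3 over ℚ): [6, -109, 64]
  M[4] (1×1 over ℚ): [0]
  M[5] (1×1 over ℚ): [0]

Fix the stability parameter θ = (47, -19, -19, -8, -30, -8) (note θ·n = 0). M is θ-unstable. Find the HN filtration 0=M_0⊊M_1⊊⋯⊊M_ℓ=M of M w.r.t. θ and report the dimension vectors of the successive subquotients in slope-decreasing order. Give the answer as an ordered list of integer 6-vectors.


Interval decomposition of M: I[1,1], I[1,3], I[1,4], I[3,3], I[5,5], I[6,6].
HN type (ℓ=6): μ^(1)=47; μ^(2)=3; μ^(3)=1/4; μ^(4)=-8; μ^(5)=-19; μ^(6)=-30

((1, 0, 0, 0, 0, 0); (1, 1, 1, 0, 0, 0); (1, 1, 1, 1, 0, 0); (0, 0, 0, 0, 0, 1); (0, 0, 1, 0, 0, 0); (0, 0, 0, 0, 1, 0))


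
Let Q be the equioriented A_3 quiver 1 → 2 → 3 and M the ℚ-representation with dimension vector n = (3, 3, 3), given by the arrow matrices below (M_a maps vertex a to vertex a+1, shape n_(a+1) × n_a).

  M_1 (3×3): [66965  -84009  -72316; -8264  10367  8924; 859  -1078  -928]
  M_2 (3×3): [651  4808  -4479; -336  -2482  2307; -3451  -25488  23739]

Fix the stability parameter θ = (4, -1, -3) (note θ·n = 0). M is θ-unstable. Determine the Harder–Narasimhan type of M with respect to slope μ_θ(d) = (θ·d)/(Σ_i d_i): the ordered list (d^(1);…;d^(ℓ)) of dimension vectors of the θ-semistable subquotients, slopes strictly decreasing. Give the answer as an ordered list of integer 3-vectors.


Interval decomposition of M: I[1,1], I[1,3]^2, I[2,2], I[3,3].
HN type (ℓ=4): μ^(1)=4; μ^(2)=0; μ^(3)=-1; μ^(4)=-3

((1, 0, 0); (2, 2, 2); (0, 1, 0); (0, 0, 1))


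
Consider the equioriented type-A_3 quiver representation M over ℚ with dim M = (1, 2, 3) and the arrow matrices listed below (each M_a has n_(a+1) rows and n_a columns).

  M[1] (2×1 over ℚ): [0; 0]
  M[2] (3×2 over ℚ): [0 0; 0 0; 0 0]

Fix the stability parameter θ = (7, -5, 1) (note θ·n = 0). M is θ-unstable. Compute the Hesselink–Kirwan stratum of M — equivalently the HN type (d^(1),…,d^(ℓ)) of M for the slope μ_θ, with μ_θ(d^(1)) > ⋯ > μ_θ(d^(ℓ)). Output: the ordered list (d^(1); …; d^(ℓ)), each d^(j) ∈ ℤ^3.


Barcode: M ≅ I[1,1], I[2,2]^2, I[3,3]^3. HN layers by μ_θ (3 steps, strictly decreasing):
  μ^(1)=7; μ^(2)=1; μ^(3)=-5

((1, 0, 0); (0, 0, 3); (0, 2, 0))


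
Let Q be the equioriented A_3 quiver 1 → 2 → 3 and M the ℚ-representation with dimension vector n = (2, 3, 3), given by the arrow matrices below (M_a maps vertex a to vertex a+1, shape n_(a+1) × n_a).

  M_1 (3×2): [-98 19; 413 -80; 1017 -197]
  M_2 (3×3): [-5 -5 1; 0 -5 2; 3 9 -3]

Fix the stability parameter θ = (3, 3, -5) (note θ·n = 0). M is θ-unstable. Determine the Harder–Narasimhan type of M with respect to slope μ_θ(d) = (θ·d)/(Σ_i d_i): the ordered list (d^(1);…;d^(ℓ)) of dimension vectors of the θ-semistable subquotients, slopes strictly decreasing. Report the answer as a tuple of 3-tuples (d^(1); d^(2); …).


Via rank(M_{q-1}∘⋯∘M_p): M ≅ I[1,2], I[1,3], I[2,3], I[3,3].
μ_θ-semistable layers: μ^(1)=3; μ^(2)=1/3; μ^(3)=-1; μ^(4)=-5

((1, 1, 0); (1, 1, 1); (0, 1, 1); (0, 0, 1))


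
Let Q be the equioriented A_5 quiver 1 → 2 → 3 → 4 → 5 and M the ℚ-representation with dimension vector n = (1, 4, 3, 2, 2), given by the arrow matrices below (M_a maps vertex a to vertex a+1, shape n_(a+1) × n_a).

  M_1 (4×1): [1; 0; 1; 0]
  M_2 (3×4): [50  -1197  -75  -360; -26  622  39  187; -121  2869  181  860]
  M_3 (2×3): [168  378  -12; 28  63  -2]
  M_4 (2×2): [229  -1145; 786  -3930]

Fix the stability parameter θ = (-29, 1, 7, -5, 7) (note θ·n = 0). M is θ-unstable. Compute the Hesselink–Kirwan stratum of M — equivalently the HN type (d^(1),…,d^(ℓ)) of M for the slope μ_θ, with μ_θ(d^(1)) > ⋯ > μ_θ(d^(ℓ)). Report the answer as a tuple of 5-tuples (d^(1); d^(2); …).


Barcode: M ≅ I[1,5], I[2,2], I[2,3]^2, I[4,4], I[5,5]. HN layers by μ_θ (4 steps, strictly decreasing):
  μ^(1)=7; μ^(2)=1; μ^(3)=-5; μ^(4)=-29

((0, 0, 2, 0, 2); (0, 4, 1, 1, 0); (0, 0, 0, 1, 0); (1, 0, 0, 0, 0))


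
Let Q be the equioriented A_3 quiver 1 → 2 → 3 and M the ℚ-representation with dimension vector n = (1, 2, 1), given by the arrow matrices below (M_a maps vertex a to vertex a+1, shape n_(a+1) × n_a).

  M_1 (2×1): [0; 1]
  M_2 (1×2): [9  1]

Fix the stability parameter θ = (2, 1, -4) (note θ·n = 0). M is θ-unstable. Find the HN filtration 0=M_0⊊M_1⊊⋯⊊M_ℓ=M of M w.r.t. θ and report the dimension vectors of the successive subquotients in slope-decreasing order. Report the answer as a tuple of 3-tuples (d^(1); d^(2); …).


Via rank(M_{q-1}∘⋯∘M_p): M ≅ I[1,3], I[2,2].
μ_θ-semistable layers: μ^(1)=1; μ^(2)=-1/3

((0, 1, 0); (1, 1, 1))


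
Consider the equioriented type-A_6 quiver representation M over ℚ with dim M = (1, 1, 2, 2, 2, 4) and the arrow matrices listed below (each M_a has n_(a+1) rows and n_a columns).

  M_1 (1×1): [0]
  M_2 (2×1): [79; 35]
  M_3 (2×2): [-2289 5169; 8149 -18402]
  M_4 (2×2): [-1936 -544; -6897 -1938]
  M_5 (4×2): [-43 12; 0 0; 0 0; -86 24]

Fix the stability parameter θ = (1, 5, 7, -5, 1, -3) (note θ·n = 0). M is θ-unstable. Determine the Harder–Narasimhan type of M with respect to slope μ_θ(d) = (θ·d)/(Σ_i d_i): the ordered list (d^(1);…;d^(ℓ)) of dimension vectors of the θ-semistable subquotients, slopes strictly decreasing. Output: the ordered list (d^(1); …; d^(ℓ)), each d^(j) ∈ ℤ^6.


Via rank(M_{q-1}∘⋯∘M_p): M ≅ I[1,1], I[2,6], I[3,4], I[5,5], I[6,6]^3.
μ_θ-semistable layers: μ^(1)=1; μ^(2)=-3

((1, 1, 2, 2, 2, 1); (0, 0, 0, 0, 0, 3))


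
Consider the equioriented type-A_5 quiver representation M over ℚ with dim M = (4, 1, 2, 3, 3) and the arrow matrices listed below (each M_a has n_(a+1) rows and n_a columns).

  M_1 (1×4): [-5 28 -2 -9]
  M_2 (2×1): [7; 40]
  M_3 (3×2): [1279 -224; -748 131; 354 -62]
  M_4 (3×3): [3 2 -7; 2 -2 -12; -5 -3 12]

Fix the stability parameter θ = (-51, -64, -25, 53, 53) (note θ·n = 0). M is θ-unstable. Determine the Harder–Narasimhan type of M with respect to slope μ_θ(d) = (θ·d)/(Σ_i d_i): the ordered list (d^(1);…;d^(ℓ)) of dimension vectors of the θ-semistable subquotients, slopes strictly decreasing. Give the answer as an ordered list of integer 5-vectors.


Barcode: M ≅ I[1,1]^3, I[1,5], I[3,5], I[4,5]. HN layers by μ_θ (4 steps, strictly decreasing):
  μ^(1)=53; μ^(2)=-25; μ^(3)=-51; μ^(4)=-115/2

((0, 0, 0, 3, 3); (0, 0, 2, 0, 0); (3, 0, 0, 0, 0); (1, 1, 0, 0, 0))


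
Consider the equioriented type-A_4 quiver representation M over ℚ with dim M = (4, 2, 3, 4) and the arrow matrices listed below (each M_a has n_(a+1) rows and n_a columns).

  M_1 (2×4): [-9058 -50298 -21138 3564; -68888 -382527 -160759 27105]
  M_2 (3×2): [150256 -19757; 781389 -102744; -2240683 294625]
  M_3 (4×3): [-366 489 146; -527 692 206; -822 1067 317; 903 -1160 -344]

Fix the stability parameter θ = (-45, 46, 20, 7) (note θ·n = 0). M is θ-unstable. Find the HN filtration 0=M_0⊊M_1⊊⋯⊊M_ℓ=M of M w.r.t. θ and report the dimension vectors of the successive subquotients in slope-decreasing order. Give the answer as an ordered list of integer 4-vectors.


Via rank(M_{q-1}∘⋯∘M_p): M ≅ I[1,1]^2, I[1,4]^2, I[3,4], I[4,4].
μ_θ-semistable layers: μ^(1)=73/3; μ^(2)=27/2; μ^(3)=7; μ^(4)=-45

((0, 2, 2, 2); (0, 0, 1, 1); (0, 0, 0, 1); (4, 0, 0, 0))


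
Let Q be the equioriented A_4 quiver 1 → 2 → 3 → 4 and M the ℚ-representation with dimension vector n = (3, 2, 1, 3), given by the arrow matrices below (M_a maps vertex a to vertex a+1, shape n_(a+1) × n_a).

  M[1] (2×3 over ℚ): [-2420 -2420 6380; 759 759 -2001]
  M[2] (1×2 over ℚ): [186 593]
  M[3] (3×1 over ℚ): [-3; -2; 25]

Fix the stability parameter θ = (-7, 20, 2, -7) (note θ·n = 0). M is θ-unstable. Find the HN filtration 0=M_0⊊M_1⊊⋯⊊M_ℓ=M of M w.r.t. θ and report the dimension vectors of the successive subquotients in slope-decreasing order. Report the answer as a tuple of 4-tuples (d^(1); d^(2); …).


Via rank(M_{q-1}∘⋯∘M_p): M ≅ I[1,1]^2, I[1,4], I[2,2], I[4,4]^2.
μ_θ-semistable layers: μ^(1)=20; μ^(2)=5; μ^(3)=-7

((0, 1, 0, 0); (0, 1, 1, 1); (3, 0, 0, 2))


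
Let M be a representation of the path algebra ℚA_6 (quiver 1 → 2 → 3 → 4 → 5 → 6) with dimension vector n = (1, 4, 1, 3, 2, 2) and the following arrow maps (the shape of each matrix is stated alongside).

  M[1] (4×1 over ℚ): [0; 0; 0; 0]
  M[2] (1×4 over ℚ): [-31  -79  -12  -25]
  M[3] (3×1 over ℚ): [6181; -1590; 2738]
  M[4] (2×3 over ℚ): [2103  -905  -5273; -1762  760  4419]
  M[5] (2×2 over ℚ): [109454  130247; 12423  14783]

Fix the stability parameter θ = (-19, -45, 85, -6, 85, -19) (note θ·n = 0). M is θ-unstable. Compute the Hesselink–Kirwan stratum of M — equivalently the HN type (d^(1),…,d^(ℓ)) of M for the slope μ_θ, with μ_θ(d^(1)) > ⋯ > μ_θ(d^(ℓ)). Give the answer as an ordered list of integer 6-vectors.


Barcode: M ≅ I[1,1], I[2,2]^3, I[2,6], I[4,4], I[4,6]. HN layers by μ_θ (5 steps, strictly decreasing):
  μ^(1)=145/4; μ^(2)=33; μ^(3)=-6; μ^(4)=-19; μ^(5)=-45

((0, 0, 1, 1, 1, 1); (0, 0, 0, 0, 1, 1); (0, 0, 0, 2, 0, 0); (1, 0, 0, 0, 0, 0); (0, 4, 0, 0, 0, 0))


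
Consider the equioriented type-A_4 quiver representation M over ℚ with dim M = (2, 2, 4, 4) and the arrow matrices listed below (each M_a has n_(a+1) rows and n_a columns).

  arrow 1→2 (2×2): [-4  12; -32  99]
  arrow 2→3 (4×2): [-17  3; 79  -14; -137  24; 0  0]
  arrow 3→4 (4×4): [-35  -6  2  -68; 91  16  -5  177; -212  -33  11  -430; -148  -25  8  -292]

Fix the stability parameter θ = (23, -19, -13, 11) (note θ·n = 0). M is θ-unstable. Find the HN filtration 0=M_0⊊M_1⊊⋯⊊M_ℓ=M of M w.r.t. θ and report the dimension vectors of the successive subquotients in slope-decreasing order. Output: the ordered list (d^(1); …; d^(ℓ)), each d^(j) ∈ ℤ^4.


Via rank(M_{q-1}∘⋯∘M_p): M ≅ I[1,4]^2, I[3,4]^2.
μ_θ-semistable layers: μ^(1)=11; μ^(2)=-3; μ^(3)=-13

((0, 0, 0, 4); (2, 2, 2, 0); (0, 0, 2, 0))


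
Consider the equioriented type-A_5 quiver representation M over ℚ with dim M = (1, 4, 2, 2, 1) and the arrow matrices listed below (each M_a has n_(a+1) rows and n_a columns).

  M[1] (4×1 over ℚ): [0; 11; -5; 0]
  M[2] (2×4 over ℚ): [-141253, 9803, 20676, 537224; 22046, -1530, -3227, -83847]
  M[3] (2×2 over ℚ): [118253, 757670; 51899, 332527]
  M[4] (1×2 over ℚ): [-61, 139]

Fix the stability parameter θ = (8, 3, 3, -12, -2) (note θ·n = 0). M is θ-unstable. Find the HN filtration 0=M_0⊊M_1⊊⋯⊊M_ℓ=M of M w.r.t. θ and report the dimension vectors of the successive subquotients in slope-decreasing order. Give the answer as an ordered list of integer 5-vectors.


Barcode: M ≅ I[1,5], I[2,2]^2, I[2,4]. HN layers by μ_θ (3 steps, strictly decreasing):
  μ^(1)=3; μ^(2)=0; μ^(3)=-2

((0, 2, 0, 0, 0); (1, 1, 1, 1, 1); (0, 1, 1, 1, 0))


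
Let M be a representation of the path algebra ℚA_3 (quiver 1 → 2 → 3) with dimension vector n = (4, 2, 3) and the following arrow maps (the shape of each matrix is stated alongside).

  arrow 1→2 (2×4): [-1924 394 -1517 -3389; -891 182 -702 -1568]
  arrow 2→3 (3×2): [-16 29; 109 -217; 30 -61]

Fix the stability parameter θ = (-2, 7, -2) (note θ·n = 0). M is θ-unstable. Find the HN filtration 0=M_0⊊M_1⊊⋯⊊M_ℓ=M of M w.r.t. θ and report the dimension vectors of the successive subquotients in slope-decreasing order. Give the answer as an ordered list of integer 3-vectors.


Barcode: M ≅ I[1,1]^2, I[1,3]^2, I[3,3]. HN layers by μ_θ (2 steps, strictly decreasing):
  μ^(1)=5/2; μ^(2)=-2

((0, 2, 2); (4, 0, 1))


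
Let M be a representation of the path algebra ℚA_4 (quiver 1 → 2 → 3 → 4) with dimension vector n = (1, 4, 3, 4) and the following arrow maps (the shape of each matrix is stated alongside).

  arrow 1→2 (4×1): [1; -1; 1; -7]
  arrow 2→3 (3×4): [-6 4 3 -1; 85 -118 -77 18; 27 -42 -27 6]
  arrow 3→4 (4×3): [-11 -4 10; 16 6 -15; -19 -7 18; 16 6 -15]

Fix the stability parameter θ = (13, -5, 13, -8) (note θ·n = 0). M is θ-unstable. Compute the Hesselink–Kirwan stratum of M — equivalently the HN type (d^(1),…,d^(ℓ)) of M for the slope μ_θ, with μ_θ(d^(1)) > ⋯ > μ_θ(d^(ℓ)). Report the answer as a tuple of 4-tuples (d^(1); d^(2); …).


Via rank(M_{q-1}∘⋯∘M_p): M ≅ I[1,2], I[2,2], I[2,4]^2, I[3,4], I[4,4].
μ_θ-semistable layers: μ^(1)=4; μ^(2)=5/2; μ^(3)=-5; μ^(4)=-8

((1, 1, 0, 0); (0, 0, 3, 3); (0, 3, 0, 0); (0, 0, 0, 1))


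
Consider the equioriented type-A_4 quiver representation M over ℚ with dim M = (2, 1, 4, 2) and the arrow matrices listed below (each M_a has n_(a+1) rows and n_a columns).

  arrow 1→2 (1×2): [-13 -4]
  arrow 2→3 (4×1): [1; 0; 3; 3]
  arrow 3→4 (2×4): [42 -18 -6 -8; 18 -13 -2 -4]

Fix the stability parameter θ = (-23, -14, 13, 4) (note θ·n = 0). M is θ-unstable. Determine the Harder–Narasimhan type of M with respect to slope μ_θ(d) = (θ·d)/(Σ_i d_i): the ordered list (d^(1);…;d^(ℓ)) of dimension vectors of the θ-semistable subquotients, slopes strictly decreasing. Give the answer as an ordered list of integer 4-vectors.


Interval decomposition of M: I[1,1], I[1,3], I[3,3], I[3,4]^2.
HN type (ℓ=4): μ^(1)=13; μ^(2)=17/2; μ^(3)=-14; μ^(4)=-23

((0, 0, 2, 0); (0, 0, 2, 2); (0, 1, 0, 0); (2, 0, 0, 0))


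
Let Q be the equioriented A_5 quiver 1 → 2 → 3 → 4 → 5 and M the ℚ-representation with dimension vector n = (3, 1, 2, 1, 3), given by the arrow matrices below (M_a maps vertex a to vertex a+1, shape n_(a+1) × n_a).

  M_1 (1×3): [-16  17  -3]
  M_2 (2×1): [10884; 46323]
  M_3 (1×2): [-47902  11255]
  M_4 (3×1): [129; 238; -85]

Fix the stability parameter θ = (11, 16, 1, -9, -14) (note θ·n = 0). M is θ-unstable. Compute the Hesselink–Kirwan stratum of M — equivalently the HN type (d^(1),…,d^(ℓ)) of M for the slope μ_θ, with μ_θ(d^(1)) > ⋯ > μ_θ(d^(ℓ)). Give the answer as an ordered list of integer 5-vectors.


Barcode: M ≅ I[1,1]^2, I[1,5], I[3,3], I[5,5]^2. HN layers by μ_θ (3 steps, strictly decreasing):
  μ^(1)=11; μ^(2)=1; μ^(3)=-14

((2, 0, 0, 0, 0); (1, 1, 2, 1, 1); (0, 0, 0, 0, 2))


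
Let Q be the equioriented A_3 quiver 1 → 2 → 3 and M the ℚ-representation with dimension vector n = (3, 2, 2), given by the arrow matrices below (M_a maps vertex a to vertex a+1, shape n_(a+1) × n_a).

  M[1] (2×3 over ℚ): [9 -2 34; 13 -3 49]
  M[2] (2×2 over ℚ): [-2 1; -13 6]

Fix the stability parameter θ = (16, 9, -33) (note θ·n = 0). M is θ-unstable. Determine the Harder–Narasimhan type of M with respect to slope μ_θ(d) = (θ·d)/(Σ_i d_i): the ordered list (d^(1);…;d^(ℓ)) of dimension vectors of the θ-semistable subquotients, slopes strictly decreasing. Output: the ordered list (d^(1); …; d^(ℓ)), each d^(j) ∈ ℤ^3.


Barcode: M ≅ I[1,1], I[1,3]^2. HN layers by μ_θ (2 steps, strictly decreasing):
  μ^(1)=16; μ^(2)=-8/3

((1, 0, 0); (2, 2, 2))


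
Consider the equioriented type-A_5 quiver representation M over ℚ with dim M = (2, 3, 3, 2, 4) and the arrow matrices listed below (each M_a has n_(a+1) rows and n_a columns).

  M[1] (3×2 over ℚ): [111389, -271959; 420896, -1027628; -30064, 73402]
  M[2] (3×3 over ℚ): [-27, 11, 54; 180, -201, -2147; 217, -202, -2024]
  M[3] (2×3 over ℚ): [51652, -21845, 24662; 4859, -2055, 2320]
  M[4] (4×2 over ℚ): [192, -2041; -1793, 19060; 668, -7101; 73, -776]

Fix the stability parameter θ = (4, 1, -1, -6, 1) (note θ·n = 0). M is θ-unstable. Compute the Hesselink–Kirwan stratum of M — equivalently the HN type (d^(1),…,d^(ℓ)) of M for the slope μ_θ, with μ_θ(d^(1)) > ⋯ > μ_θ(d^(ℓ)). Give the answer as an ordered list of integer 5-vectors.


Barcode: M ≅ I[1,5]^2, I[2,3], I[5,5]^2. HN layers by μ_θ (3 steps, strictly decreasing):
  μ^(1)=1; μ^(2)=0; μ^(3)=-1/2

((0, 0, 0, 0, 4); (0, 1, 1, 0, 0); (2, 2, 2, 2, 0))


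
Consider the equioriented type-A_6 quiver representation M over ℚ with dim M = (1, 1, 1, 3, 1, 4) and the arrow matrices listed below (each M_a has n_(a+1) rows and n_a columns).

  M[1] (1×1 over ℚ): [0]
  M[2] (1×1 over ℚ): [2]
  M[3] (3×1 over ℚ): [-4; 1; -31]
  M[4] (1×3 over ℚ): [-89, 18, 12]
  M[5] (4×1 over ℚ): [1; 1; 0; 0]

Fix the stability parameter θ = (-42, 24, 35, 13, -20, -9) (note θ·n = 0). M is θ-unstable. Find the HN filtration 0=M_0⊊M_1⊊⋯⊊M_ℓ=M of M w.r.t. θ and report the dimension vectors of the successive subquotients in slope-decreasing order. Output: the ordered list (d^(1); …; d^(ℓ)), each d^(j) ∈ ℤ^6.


Interval decomposition of M: I[1,1], I[2,6], I[4,4]^2, I[6,6]^3.
HN type (ℓ=4): μ^(1)=13; μ^(2)=43/5; μ^(3)=-9; μ^(4)=-42

((0, 0, 0, 2, 0, 0); (0, 1, 1, 1, 1, 1); (0, 0, 0, 0, 0, 3); (1, 0, 0, 0, 0, 0))


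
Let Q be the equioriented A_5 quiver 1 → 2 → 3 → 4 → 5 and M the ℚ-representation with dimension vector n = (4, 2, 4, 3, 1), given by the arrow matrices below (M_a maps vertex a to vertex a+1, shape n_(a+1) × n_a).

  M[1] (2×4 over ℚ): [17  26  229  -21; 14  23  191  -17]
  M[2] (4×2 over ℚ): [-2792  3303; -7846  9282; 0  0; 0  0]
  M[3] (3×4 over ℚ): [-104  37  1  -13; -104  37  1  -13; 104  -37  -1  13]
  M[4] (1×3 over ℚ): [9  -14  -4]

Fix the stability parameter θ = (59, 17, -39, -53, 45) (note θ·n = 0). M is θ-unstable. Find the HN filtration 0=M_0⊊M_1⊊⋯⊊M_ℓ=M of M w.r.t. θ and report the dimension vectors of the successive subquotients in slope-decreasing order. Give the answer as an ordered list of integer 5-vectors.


Interval decomposition of M: I[1,1]^2, I[1,3], I[1,5], I[3,3]^2, I[4,4]^2.
HN type (ℓ=6): μ^(1)=59; μ^(2)=45; μ^(3)=37/3; μ^(4)=-4; μ^(5)=-39; μ^(6)=-53

((2, 0, 0, 0, 0); (0, 0, 0, 0, 1); (1, 1, 1, 0, 0); (1, 1, 1, 1, 0); (0, 0, 2, 0, 0); (0, 0, 0, 2, 0))


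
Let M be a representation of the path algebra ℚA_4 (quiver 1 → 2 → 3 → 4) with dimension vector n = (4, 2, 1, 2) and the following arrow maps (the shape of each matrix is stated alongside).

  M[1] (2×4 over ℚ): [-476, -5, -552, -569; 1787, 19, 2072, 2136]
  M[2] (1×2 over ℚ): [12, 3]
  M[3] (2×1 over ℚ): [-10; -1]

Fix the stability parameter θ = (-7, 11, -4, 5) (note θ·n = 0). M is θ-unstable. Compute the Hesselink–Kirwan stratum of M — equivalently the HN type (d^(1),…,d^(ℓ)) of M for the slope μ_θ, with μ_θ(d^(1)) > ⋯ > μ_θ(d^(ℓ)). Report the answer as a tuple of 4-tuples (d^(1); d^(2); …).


Via rank(M_{q-1}∘⋯∘M_p): M ≅ I[1,1]^2, I[1,2], I[1,4], I[4,4].
μ_θ-semistable layers: μ^(1)=11; μ^(2)=5; μ^(3)=7/2; μ^(4)=-7

((0, 1, 0, 0); (0, 0, 0, 2); (0, 1, 1, 0); (4, 0, 0, 0))


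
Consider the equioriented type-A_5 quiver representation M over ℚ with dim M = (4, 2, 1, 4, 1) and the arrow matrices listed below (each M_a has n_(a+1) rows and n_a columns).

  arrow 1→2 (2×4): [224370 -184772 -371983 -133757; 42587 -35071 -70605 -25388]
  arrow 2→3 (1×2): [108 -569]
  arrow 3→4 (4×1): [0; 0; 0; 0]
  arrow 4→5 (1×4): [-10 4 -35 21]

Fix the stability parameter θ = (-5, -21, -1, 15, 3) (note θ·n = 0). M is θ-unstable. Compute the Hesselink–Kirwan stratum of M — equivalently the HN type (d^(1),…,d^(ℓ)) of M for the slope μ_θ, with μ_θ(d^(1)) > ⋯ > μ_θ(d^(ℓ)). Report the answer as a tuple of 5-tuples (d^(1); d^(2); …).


Via rank(M_{q-1}∘⋯∘M_p): M ≅ I[1,1]^2, I[1,2], I[1,3], I[4,4]^3, I[4,5].
μ_θ-semistable layers: μ^(1)=15; μ^(2)=9; μ^(3)=-1; μ^(4)=-5; μ^(5)=-13

((0, 0, 0, 3, 0); (0, 0, 0, 1, 1); (0, 0, 1, 0, 0); (2, 0, 0, 0, 0); (2, 2, 0, 0, 0))


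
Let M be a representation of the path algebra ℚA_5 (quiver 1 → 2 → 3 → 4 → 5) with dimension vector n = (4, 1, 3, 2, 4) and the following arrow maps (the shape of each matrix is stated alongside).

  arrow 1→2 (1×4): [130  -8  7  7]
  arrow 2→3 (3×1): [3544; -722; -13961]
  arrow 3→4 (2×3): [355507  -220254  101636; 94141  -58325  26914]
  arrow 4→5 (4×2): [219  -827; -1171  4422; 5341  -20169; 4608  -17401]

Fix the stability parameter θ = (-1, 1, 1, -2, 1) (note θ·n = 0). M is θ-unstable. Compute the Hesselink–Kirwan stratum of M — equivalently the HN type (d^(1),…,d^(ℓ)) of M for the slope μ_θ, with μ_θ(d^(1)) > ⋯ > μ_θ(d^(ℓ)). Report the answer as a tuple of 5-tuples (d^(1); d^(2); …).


Via rank(M_{q-1}∘⋯∘M_p): M ≅ I[1,1]^3, I[1,3], I[3,5]^2, I[5,5]^2.
μ_θ-semistable layers: μ^(1)=1; μ^(2)=-1/2; μ^(3)=-1

((0, 1, 1, 0, 4); (0, 0, 2, 2, 0); (4, 0, 0, 0, 0))


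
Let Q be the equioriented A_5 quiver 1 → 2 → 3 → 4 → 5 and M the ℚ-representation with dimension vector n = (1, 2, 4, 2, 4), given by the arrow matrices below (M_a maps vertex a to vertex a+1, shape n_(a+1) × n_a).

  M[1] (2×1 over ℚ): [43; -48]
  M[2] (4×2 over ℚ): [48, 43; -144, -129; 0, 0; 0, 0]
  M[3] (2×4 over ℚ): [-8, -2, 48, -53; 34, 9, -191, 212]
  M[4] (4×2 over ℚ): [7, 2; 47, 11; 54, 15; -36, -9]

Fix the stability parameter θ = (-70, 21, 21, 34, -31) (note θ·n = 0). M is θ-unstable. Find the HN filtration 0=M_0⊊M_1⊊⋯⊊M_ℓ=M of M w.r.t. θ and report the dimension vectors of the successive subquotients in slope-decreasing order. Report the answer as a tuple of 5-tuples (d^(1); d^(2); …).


Interval decomposition of M: I[1,2], I[2,5], I[3,3]^2, I[3,5], I[5,5]^2.
HN type (ℓ=5): μ^(1)=21; μ^(2)=45/4; μ^(3)=8; μ^(4)=-31; μ^(5)=-70

((0, 1, 2, 0, 0); (0, 1, 1, 1, 1); (0, 0, 1, 1, 1); (0, 0, 0, 0, 2); (1, 0, 0, 0, 0))


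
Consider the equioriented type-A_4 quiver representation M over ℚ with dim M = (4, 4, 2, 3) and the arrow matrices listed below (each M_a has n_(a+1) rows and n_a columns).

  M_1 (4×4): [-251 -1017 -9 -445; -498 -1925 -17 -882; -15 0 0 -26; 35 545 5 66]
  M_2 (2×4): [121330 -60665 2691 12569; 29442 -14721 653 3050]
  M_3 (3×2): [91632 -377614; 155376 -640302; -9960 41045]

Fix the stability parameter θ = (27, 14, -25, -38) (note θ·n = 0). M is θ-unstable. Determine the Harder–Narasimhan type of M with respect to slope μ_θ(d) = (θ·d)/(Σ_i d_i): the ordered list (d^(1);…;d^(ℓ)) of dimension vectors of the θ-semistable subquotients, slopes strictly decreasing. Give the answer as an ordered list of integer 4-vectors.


Barcode: M ≅ I[1,1], I[1,2], I[1,3], I[1,4], I[2,2], I[4,4]^2. HN layers by μ_θ (6 steps, strictly decreasing):
  μ^(1)=27; μ^(2)=41/2; μ^(3)=14; μ^(4)=16/3; μ^(5)=-11/2; μ^(6)=-38

((1, 0, 0, 0); (1, 1, 0, 0); (0, 1, 0, 0); (1, 1, 1, 0); (1, 1, 1, 1); (0, 0, 0, 2))


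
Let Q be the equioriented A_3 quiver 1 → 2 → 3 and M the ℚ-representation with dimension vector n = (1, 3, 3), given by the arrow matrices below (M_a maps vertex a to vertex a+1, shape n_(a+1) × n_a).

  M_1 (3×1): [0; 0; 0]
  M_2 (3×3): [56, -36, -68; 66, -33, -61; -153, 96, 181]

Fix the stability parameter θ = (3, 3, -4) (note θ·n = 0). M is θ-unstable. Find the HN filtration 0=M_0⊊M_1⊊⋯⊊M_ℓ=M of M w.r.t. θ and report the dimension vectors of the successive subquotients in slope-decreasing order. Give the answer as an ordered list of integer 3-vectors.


Via rank(M_{q-1}∘⋯∘M_p): M ≅ I[1,1], I[2,2], I[2,3]^2, I[3,3].
μ_θ-semistable layers: μ^(1)=3; μ^(2)=-1/2; μ^(3)=-4

((1, 1, 0); (0, 2, 2); (0, 0, 1))


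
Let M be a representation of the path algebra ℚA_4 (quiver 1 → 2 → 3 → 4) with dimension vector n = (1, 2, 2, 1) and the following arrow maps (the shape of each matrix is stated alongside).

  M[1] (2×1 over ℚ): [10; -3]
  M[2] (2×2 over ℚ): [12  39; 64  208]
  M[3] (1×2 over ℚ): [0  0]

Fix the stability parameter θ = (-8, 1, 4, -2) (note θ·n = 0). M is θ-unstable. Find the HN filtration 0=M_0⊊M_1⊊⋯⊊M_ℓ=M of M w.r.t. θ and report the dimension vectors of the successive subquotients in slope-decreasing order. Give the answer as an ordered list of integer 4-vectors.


Via rank(M_{q-1}∘⋯∘M_p): M ≅ I[1,3], I[2,2], I[3,3], I[4,4].
μ_θ-semistable layers: μ^(1)=4; μ^(2)=1; μ^(3)=-2; μ^(4)=-8

((0, 0, 2, 0); (0, 2, 0, 0); (0, 0, 0, 1); (1, 0, 0, 0))


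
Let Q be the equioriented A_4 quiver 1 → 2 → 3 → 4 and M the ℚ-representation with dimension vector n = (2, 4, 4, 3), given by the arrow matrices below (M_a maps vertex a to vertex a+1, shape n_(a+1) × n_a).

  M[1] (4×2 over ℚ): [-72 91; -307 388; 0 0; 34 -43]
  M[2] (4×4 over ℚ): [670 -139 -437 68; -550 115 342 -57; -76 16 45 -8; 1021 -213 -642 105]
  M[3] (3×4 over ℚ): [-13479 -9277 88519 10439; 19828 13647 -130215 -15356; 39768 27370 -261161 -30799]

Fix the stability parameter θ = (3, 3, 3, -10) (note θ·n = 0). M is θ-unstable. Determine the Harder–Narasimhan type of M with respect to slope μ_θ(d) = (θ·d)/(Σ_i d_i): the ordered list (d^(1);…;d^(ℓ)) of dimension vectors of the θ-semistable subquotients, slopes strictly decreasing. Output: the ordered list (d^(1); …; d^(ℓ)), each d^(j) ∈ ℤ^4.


Barcode: M ≅ I[1,4]^2, I[2,3], I[2,4]. HN layers by μ_θ (3 steps, strictly decreasing):
  μ^(1)=3; μ^(2)=-1/4; μ^(3)=-4/3

((0, 1, 1, 0); (2, 2, 2, 2); (0, 1, 1, 1))


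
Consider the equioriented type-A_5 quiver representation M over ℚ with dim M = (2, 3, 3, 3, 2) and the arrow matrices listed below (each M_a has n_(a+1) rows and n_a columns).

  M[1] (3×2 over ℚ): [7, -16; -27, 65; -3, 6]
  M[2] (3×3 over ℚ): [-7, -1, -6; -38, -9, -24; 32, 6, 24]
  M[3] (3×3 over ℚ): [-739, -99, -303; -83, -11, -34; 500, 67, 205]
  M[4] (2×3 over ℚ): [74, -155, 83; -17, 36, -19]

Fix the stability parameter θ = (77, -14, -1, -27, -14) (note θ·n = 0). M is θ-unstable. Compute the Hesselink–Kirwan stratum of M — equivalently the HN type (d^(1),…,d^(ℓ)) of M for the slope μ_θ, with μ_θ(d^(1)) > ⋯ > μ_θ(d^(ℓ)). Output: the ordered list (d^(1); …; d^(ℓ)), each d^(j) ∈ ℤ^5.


Via rank(M_{q-1}∘⋯∘M_p): M ≅ I[1,4], I[1,5], I[2,2], I[3,5].
μ_θ-semistable layers: μ^(1)=35/4; μ^(2)=21/5; μ^(3)=-14

((1, 1, 1, 1, 0); (1, 1, 1, 1, 1); (0, 1, 1, 1, 1))


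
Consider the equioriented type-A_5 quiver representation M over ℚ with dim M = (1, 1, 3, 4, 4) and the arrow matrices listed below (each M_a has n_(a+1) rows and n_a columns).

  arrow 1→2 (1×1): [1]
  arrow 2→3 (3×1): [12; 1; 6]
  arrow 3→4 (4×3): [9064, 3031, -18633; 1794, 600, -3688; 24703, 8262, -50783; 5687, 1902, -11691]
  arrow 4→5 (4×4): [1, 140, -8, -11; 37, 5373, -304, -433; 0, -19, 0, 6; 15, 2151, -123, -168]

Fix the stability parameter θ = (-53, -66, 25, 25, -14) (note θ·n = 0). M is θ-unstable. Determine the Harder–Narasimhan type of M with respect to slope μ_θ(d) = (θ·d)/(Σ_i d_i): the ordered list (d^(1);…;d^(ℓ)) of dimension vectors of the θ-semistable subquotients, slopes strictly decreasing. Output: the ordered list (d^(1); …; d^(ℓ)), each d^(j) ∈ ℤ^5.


Interval decomposition of M: I[1,5], I[3,4], I[3,5], I[4,5], I[5,5].
HN type (ℓ=5): μ^(1)=25; μ^(2)=12; μ^(3)=11/2; μ^(4)=-14; μ^(5)=-119/2

((0, 0, 1, 1, 0); (0, 0, 2, 2, 2); (0, 0, 0, 1, 1); (0, 0, 0, 0, 1); (1, 1, 0, 0, 0))


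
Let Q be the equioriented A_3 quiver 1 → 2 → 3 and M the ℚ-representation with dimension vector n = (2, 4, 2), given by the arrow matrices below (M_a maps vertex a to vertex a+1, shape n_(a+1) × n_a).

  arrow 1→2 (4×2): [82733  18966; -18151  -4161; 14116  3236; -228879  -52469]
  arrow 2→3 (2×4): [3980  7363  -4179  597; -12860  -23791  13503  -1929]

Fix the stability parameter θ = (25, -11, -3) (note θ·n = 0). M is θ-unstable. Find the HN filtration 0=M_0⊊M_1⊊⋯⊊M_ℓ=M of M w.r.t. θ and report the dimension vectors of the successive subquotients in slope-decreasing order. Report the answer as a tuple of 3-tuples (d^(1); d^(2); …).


Interval decomposition of M: I[1,2]^2, I[2,2], I[2,3], I[3,3].
HN type (ℓ=3): μ^(1)=7; μ^(2)=-3; μ^(3)=-11

((2, 2, 0); (0, 0, 2); (0, 2, 0))


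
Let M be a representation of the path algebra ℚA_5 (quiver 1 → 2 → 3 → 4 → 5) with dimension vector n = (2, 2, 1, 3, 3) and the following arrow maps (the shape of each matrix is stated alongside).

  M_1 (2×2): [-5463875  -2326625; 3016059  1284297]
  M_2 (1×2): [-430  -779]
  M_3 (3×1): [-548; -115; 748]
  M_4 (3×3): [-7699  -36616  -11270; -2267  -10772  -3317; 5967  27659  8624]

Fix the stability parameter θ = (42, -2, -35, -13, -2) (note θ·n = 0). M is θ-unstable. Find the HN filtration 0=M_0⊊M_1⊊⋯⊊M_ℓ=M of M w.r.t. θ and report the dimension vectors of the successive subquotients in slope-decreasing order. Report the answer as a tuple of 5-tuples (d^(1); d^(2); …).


Barcode: M ≅ I[1,1], I[1,5], I[2,2], I[4,5]^2. HN layers by μ_θ (3 steps, strictly decreasing):
  μ^(1)=42; μ^(2)=-2; μ^(3)=-13

((1, 0, 0, 0, 0); (1, 2, 1, 1, 3); (0, 0, 0, 2, 0))


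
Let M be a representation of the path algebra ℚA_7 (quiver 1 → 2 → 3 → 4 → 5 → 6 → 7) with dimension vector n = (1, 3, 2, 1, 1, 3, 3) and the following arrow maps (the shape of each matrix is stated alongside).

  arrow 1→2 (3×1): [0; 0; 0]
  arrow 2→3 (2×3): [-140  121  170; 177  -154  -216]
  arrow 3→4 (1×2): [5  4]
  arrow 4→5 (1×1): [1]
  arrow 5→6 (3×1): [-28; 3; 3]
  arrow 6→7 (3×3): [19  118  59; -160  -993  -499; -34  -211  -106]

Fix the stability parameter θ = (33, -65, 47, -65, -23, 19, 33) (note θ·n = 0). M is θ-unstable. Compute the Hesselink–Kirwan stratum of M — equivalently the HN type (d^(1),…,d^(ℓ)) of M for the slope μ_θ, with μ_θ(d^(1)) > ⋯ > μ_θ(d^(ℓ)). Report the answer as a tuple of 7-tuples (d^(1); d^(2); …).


Via rank(M_{q-1}∘⋯∘M_p): M ≅ I[1,1], I[2,2], I[2,3], I[2,7], I[6,7]^2.
μ_θ-semistable layers: μ^(1)=47; μ^(2)=33; μ^(3)=19; μ^(4)=-41/3; μ^(5)=-65

((0, 0, 1, 0, 0, 0, 0); (1, 0, 0, 0, 0, 0, 3); (0, 0, 0, 0, 0, 3, 0); (0, 0, 1, 1, 1, 0, 0); (0, 3, 0, 0, 0, 0, 0))


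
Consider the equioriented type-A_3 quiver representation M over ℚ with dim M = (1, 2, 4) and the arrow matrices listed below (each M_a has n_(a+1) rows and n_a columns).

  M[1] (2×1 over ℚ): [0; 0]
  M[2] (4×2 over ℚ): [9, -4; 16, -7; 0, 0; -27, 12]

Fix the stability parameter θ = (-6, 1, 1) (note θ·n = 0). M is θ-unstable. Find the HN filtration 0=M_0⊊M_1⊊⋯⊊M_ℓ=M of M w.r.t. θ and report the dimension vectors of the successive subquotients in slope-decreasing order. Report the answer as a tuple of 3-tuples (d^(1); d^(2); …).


Interval decomposition of M: I[1,1], I[2,3]^2, I[3,3]^2.
HN type (ℓ=2): μ^(1)=1; μ^(2)=-6

((0, 2, 4); (1, 0, 0))


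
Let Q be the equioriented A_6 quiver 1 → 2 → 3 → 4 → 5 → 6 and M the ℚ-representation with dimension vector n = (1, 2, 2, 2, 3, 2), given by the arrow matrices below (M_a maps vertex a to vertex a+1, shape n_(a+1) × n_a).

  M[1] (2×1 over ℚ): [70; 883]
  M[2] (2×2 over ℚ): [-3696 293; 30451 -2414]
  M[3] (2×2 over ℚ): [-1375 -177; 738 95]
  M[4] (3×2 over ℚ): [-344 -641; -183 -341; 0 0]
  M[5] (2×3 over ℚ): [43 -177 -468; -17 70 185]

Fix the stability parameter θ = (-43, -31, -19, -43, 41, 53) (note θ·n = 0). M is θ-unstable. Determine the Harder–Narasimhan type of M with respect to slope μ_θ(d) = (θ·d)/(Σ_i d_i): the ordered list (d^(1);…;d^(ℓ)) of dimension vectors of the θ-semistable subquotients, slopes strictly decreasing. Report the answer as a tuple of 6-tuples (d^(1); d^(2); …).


Interval decomposition of M: I[1,6], I[2,6], I[5,5].
HN type (ℓ=4): μ^(1)=53; μ^(2)=41; μ^(3)=-31; μ^(4)=-43

((0, 0, 0, 0, 0, 2); (0, 0, 0, 0, 3, 0); (0, 2, 2, 2, 0, 0); (1, 0, 0, 0, 0, 0))


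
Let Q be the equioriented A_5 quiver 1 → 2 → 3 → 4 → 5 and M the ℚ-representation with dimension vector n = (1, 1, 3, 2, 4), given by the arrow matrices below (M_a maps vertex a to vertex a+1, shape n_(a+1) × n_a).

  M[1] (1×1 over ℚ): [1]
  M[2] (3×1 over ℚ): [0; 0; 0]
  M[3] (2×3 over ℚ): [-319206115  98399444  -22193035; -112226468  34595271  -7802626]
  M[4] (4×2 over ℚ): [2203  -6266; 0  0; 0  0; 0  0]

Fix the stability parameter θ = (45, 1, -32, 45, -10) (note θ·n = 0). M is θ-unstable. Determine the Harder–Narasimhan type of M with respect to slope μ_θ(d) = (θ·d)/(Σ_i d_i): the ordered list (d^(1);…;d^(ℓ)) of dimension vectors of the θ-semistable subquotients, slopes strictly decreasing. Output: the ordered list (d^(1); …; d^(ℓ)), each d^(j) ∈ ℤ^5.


Interval decomposition of M: I[1,2], I[3,3], I[3,4], I[3,5], I[5,5]^3.
HN type (ℓ=5): μ^(1)=45; μ^(2)=23; μ^(3)=35/2; μ^(4)=-10; μ^(5)=-32

((0, 0, 0, 1, 0); (1, 1, 0, 0, 0); (0, 0, 0, 1, 1); (0, 0, 0, 0, 3); (0, 0, 3, 0, 0))


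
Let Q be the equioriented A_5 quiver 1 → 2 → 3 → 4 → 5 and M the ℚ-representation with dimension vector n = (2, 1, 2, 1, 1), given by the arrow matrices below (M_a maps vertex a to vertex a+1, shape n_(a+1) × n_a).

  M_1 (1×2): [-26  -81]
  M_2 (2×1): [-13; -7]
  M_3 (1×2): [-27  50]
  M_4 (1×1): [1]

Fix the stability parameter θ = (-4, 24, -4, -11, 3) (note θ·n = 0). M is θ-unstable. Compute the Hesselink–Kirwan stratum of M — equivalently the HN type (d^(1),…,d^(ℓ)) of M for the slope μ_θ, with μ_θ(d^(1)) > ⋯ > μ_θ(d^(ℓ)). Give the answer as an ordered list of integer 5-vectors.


Interval decomposition of M: I[1,1], I[1,5], I[3,3].
HN type (ℓ=2): μ^(1)=3; μ^(2)=-4

((0, 1, 1, 1, 1); (2, 0, 1, 0, 0))


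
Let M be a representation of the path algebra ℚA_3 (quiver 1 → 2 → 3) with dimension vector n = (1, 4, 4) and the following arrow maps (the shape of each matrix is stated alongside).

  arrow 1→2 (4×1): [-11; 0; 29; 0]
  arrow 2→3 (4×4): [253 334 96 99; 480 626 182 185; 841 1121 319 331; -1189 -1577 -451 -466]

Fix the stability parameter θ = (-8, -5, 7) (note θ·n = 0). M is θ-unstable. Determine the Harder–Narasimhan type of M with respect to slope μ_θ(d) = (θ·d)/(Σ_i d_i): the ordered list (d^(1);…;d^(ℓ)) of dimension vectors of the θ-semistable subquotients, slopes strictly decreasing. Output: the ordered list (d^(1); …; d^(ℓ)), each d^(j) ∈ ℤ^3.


Interval decomposition of M: I[1,3], I[2,2], I[2,3]^2, I[3,3].
HN type (ℓ=3): μ^(1)=7; μ^(2)=-5; μ^(3)=-8

((0, 0, 4); (0, 4, 0); (1, 0, 0))


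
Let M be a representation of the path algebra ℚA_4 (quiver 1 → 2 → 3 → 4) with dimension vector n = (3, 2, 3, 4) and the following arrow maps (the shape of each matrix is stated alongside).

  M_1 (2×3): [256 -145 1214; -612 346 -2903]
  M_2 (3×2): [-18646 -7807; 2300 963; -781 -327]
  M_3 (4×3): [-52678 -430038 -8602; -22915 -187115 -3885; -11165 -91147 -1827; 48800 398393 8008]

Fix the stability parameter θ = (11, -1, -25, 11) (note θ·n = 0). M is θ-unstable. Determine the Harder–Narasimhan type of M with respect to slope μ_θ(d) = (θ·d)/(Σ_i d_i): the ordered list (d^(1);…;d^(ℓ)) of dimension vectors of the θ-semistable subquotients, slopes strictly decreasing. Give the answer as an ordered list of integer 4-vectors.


Via rank(M_{q-1}∘⋯∘M_p): M ≅ I[1,1], I[1,4]^2, I[3,3], I[4,4]^2.
μ_θ-semistable layers: μ^(1)=11; μ^(2)=-5; μ^(3)=-25

((1, 0, 0, 4); (2, 2, 2, 0); (0, 0, 1, 0))


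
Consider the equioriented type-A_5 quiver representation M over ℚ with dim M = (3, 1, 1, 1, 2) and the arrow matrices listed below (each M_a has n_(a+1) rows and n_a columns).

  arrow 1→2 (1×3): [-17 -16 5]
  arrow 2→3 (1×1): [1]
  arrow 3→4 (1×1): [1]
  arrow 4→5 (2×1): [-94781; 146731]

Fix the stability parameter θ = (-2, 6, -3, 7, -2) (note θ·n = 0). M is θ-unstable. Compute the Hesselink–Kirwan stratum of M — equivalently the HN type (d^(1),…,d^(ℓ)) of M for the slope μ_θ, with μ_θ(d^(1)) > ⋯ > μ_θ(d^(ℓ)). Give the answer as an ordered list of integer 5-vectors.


Barcode: M ≅ I[1,1]^2, I[1,5], I[5,5]. HN layers by μ_θ (3 steps, strictly decreasing):
  μ^(1)=5/2; μ^(2)=3/2; μ^(3)=-2

((0, 0, 0, 1, 1); (0, 1, 1, 0, 0); (3, 0, 0, 0, 1))


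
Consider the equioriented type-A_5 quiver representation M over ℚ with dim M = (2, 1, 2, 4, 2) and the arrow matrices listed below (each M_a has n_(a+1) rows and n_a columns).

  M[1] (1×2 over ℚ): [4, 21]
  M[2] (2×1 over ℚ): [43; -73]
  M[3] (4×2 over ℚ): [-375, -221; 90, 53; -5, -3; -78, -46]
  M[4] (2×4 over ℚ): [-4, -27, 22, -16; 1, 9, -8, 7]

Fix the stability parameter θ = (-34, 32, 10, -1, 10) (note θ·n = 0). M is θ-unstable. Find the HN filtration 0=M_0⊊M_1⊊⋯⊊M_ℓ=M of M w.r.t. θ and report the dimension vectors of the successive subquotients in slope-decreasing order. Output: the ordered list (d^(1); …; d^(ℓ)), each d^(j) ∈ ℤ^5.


Barcode: M ≅ I[1,1], I[1,5], I[3,5], I[4,4]^2. HN layers by μ_θ (5 steps, strictly decreasing):
  μ^(1)=51/4; μ^(2)=10; μ^(3)=9/2; μ^(4)=-1; μ^(5)=-34

((0, 1, 1, 1, 1); (0, 0, 0, 0, 1); (0, 0, 1, 1, 0); (0, 0, 0, 2, 0); (2, 0, 0, 0, 0))


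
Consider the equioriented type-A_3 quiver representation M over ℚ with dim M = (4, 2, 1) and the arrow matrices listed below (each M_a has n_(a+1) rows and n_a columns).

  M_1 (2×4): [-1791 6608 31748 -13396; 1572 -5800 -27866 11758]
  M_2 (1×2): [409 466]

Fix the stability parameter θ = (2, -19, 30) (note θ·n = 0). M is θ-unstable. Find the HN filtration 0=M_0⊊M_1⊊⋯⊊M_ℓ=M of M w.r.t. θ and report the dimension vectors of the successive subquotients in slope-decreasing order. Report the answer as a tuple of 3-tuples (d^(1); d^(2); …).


Barcode: M ≅ I[1,1]^2, I[1,2], I[1,3]. HN layers by μ_θ (3 steps, strictly decreasing):
  μ^(1)=30; μ^(2)=2; μ^(3)=-17/2

((0, 0, 1); (2, 0, 0); (2, 2, 0))


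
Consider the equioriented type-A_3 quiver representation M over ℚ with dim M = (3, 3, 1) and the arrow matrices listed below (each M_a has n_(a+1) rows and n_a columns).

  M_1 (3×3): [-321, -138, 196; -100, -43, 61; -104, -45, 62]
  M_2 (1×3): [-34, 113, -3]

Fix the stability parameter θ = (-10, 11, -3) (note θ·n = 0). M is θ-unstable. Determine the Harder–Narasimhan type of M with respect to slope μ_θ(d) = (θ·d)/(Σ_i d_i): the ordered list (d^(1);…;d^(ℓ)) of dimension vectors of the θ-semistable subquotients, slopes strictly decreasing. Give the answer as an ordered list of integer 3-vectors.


Barcode: M ≅ I[1,2]^2, I[1,3]. HN layers by μ_θ (3 steps, strictly decreasing):
  μ^(1)=11; μ^(2)=4; μ^(3)=-10

((0, 2, 0); (0, 1, 1); (3, 0, 0))


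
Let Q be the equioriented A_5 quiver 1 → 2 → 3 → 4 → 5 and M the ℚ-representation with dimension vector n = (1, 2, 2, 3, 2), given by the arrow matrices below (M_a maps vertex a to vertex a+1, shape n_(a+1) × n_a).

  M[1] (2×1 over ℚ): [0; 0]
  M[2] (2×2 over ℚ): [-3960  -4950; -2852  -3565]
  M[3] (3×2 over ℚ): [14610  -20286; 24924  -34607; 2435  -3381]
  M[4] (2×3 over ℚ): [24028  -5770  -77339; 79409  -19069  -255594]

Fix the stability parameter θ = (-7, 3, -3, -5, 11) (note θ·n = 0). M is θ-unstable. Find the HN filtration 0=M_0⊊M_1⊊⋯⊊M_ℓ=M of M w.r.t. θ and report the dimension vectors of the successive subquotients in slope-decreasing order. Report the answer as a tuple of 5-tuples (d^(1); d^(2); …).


Via rank(M_{q-1}∘⋯∘M_p): M ≅ I[1,1], I[2,2], I[2,5], I[3,5], I[4,4].
μ_θ-semistable layers: μ^(1)=11; μ^(2)=3; μ^(3)=-5/3; μ^(4)=-4; μ^(5)=-5; μ^(6)=-7

((0, 0, 0, 0, 2); (0, 1, 0, 0, 0); (0, 1, 1, 1, 0); (0, 0, 1, 1, 0); (0, 0, 0, 1, 0); (1, 0, 0, 0, 0))


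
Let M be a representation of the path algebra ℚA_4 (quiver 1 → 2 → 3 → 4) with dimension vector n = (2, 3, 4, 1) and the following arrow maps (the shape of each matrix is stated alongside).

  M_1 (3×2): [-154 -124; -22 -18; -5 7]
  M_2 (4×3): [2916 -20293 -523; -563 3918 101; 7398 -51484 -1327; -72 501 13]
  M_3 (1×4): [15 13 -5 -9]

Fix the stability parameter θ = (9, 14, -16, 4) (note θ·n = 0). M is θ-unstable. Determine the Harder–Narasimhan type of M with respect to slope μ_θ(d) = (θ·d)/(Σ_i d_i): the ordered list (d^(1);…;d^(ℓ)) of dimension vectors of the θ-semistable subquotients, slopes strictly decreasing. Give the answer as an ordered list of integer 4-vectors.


Via rank(M_{q-1}∘⋯∘M_p): M ≅ I[1,3], I[1,4], I[2,3], I[3,3].
μ_θ-semistable layers: μ^(1)=4; μ^(2)=7/3; μ^(3)=-1; μ^(4)=-16

((0, 0, 0, 1); (2, 2, 2, 0); (0, 1, 1, 0); (0, 0, 1, 0))
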